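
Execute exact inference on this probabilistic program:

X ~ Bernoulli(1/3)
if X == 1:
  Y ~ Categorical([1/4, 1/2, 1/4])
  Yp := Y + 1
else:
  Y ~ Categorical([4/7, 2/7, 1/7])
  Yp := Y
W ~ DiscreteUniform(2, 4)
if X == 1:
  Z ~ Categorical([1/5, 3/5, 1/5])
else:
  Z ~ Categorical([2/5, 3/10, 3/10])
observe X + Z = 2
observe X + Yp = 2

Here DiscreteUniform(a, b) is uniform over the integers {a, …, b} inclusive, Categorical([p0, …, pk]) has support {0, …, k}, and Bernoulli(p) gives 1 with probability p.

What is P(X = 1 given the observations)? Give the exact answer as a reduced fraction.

Enumerate traces; 6 have nonzero weight after conditioning:
  (X=0, Y=2, W=2, Z=2) weight 1/105
  (X=0, Y=2, W=3, Z=2) weight 1/105
  (X=0, Y=2, W=4, Z=2) weight 1/105
  (X=1, Y=0, W=2, Z=1) weight 1/60
  (X=1, Y=0, W=3, Z=1) weight 1/60
  (X=1, Y=0, W=4, Z=1) weight 1/60
Group by X:
  weight(X=0) = 1/35
  weight(X=1) = 1/20
Total weight = 1/35 + 1/20 = 11/140
P(X=0 | obs) = 1/35 / 11/140 = 4/11
P(X=1 | obs) = 1/20 / 11/140 = 7/11

P(X = 1 | obs) = 7/11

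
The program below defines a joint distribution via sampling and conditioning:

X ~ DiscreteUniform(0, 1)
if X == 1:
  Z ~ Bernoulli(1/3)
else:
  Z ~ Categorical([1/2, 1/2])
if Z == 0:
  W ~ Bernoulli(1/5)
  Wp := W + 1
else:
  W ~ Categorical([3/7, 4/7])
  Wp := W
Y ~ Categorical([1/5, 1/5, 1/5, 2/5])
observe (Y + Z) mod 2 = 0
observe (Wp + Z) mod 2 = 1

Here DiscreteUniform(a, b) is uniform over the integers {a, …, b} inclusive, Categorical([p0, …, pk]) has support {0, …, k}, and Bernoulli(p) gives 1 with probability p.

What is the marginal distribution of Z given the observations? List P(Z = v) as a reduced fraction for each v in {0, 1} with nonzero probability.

Enumerate traces; 8 have nonzero weight after conditioning:
  (X=0, Z=0, W=0, Y=0) weight 1/25
  (X=0, Z=0, W=0, Y=2) weight 1/25
  (X=0, Z=1, W=0, Y=1) weight 3/140
  (X=0, Z=1, W=0, Y=3) weight 3/70
  (X=1, Z=0, W=0, Y=0) weight 4/75
  (X=1, Z=0, W=0, Y=2) weight 4/75
  (X=1, Z=1, W=0, Y=1) weight 1/70
  (X=1, Z=1, W=0, Y=3) weight 1/35
Group by Z:
  weight(Z=0) = 14/75
  weight(Z=1) = 3/28
Total weight = 14/75 + 3/28 = 617/2100
P(Z=0 | obs) = 14/75 / 617/2100 = 392/617
P(Z=1 | obs) = 3/28 / 617/2100 = 225/617

P(Z=0) = 392/617, P(Z=1) = 225/617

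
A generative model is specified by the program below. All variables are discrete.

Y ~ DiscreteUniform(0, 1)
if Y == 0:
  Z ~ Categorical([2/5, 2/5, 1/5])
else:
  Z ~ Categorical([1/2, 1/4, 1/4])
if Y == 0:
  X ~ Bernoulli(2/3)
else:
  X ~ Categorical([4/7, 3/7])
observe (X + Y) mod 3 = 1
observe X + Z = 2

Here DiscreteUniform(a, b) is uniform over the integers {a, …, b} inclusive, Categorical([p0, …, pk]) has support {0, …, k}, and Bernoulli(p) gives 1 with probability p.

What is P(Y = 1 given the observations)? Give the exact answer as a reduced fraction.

Enumerate traces; 2 have nonzero weight after conditioning:
  (Y=0, Z=1, X=1) weight 2/15
  (Y=1, Z=2, X=0) weight 1/14
Group by Y:
  weight(Y=0) = 2/15
  weight(Y=1) = 1/14
Total weight = 2/15 + 1/14 = 43/210
P(Y=0 | obs) = 2/15 / 43/210 = 28/43
P(Y=1 | obs) = 1/14 / 43/210 = 15/43

P(Y = 1 | obs) = 15/43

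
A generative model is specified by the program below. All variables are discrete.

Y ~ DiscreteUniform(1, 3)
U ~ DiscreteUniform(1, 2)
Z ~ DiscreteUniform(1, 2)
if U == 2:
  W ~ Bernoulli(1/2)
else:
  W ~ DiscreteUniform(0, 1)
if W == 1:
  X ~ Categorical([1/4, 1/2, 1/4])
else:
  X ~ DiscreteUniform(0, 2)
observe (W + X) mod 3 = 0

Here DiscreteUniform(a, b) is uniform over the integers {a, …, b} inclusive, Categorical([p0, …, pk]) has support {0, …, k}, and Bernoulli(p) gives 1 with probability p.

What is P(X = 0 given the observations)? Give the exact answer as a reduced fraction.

P(X = 0 | obs) = 4/7

Enumerate traces; 24 have nonzero weight after conditioning:
  (Y=1, U=1, Z=1, W=0, X=0) weight 1/72
  (Y=1, U=1, Z=1, W=1, X=2) weight 1/96
  (Y=1, U=1, Z=2, W=0, X=0) weight 1/72
  (Y=1, U=1, Z=2, W=1, X=2) weight 1/96
  (Y=1, U=2, Z=1, W=0, X=0) weight 1/72
  (Y=1, U=2, Z=1, W=1, X=2) weight 1/96
  (Y=1, U=2, Z=2, W=0, X=0) weight 1/72
  (Y=1, U=2, Z=2, W=1, X=2) weight 1/96
  … 16 more
Group by X:
  weight(X=0) = 1/6
  weight(X=2) = 1/8
Total weight = 1/6 + 1/8 = 7/24
P(X=0 | obs) = 1/6 / 7/24 = 4/7
P(X=2 | obs) = 1/8 / 7/24 = 3/7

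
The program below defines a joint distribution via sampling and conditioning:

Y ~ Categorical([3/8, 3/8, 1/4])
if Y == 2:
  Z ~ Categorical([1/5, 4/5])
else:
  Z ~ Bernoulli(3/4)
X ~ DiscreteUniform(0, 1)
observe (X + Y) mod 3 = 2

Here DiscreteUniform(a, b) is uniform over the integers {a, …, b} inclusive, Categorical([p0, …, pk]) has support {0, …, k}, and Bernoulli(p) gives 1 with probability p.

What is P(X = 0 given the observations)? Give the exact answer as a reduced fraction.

P(X = 0 | obs) = 2/5

Enumerate traces; 4 have nonzero weight after conditioning:
  (Y=1, Z=0, X=1) weight 3/64
  (Y=1, Z=1, X=1) weight 9/64
  (Y=2, Z=0, X=0) weight 1/40
  (Y=2, Z=1, X=0) weight 1/10
Group by X:
  weight(X=0) = 1/8
  weight(X=1) = 3/16
Total weight = 1/8 + 3/16 = 5/16
P(X=0 | obs) = 1/8 / 5/16 = 2/5
P(X=1 | obs) = 3/16 / 5/16 = 3/5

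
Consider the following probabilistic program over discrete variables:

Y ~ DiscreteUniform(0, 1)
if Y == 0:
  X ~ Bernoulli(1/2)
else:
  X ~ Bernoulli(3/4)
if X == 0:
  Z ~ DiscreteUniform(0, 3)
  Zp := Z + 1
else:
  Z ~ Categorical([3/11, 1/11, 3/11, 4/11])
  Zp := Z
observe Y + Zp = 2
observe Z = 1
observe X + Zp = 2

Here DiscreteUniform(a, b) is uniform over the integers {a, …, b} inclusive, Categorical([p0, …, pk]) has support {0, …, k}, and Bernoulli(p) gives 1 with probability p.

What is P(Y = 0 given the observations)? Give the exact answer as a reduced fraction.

P(Y = 0 | obs) = 11/17

Enumerate traces; 2 have nonzero weight after conditioning:
  (Y=0, X=0, Z=1) weight 1/16
  (Y=1, X=1, Z=1) weight 3/88
Group by Y:
  weight(Y=0) = 1/16
  weight(Y=1) = 3/88
Total weight = 1/16 + 3/88 = 17/176
P(Y=0 | obs) = 1/16 / 17/176 = 11/17
P(Y=1 | obs) = 3/88 / 17/176 = 6/17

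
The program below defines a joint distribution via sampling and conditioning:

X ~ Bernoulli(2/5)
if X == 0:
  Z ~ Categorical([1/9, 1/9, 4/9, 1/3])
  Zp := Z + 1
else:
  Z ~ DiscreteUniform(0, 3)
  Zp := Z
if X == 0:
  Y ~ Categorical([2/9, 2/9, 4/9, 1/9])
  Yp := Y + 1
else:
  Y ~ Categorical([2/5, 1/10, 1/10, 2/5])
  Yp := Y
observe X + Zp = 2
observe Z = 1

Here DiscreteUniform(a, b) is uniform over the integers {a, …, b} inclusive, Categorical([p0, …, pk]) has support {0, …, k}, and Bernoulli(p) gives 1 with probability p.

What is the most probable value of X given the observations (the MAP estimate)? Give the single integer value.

Enumerate traces; 8 have nonzero weight after conditioning:
  (X=0, Z=1, Y=0) weight 2/135
  (X=0, Z=1, Y=1) weight 2/135
  (X=0, Z=1, Y=2) weight 4/135
  (X=0, Z=1, Y=3) weight 1/135
  (X=1, Z=1, Y=0) weight 1/25
  (X=1, Z=1, Y=1) weight 1/100
  (X=1, Z=1, Y=2) weight 1/100
  (X=1, Z=1, Y=3) weight 1/25
Group by X:
  weight(X=0) = 1/15
  weight(X=1) = 1/10
Total weight = 1/15 + 1/10 = 1/6
P(X=0 | obs) = 1/15 / 1/6 = 2/5
P(X=1 | obs) = 1/10 / 1/6 = 3/5
argmax = 1

argmax_v P(X = v | obs) = 1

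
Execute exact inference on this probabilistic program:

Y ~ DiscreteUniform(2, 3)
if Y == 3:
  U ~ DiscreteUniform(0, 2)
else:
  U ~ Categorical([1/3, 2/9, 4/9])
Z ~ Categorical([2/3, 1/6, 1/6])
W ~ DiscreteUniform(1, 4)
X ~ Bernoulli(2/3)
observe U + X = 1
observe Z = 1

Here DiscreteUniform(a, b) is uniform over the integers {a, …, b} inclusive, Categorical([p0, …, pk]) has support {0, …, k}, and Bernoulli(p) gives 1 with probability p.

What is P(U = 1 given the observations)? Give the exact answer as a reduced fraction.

P(U = 1 | obs) = 5/17

Enumerate traces; 16 have nonzero weight after conditioning:
  (Y=2, U=0, Z=1, W=1, X=1) weight 1/216
  (Y=2, U=0, Z=1, W=2, X=1) weight 1/216
  (Y=2, U=0, Z=1, W=3, X=1) weight 1/216
  (Y=2, U=0, Z=1, W=4, X=1) weight 1/216
  (Y=2, U=1, Z=1, W=1, X=0) weight 1/648
  (Y=2, U=1, Z=1, W=2, X=0) weight 1/648
  (Y=2, U=1, Z=1, W=3, X=0) weight 1/648
  (Y=2, U=1, Z=1, W=4, X=0) weight 1/648
  … 8 more
Group by U:
  weight(U=0) = 1/27
  weight(U=1) = 5/324
Total weight = 1/27 + 5/324 = 17/324
P(U=0 | obs) = 1/27 / 17/324 = 12/17
P(U=1 | obs) = 5/324 / 17/324 = 5/17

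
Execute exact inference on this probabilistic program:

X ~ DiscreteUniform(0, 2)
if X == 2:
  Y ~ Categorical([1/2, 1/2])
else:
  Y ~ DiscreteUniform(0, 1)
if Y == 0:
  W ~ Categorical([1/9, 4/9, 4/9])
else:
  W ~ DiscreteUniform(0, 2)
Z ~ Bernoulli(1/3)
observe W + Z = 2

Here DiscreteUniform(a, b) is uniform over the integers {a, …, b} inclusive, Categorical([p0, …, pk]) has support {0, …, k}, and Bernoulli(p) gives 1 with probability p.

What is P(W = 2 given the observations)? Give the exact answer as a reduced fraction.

P(W = 2 | obs) = 2/3

Enumerate traces; 12 have nonzero weight after conditioning:
  (X=0, Y=0, W=1, Z=1) weight 2/81
  (X=0, Y=0, W=2, Z=0) weight 4/81
  (X=0, Y=1, W=1, Z=1) weight 1/54
  (X=0, Y=1, W=2, Z=0) weight 1/27
  (X=1, Y=0, W=1, Z=1) weight 2/81
  (X=1, Y=0, W=2, Z=0) weight 4/81
  (X=1, Y=1, W=1, Z=1) weight 1/54
  (X=1, Y=1, W=2, Z=0) weight 1/27
  … 4 more
Group by W:
  weight(W=1) = 7/54
  weight(W=2) = 7/27
Total weight = 7/54 + 7/27 = 7/18
P(W=1 | obs) = 7/54 / 7/18 = 1/3
P(W=2 | obs) = 7/27 / 7/18 = 2/3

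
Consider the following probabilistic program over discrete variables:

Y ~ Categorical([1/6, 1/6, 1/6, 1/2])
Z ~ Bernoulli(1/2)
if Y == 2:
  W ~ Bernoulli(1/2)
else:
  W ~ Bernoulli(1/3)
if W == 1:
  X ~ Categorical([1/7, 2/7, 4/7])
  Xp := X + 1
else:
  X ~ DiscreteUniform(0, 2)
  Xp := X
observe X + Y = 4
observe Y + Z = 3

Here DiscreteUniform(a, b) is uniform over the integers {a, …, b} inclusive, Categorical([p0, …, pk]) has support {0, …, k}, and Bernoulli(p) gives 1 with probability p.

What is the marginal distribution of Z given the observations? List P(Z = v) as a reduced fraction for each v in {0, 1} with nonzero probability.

P(Z=0) = 40/59, P(Z=1) = 19/59

Enumerate traces; 4 have nonzero weight after conditioning:
  (Y=2, Z=1, W=0, X=2) weight 1/72
  (Y=2, Z=1, W=1, X=2) weight 1/42
  (Y=3, Z=0, W=0, X=1) weight 1/18
  (Y=3, Z=0, W=1, X=1) weight 1/42
Group by Z:
  weight(Z=0) = 5/63
  weight(Z=1) = 19/504
Total weight = 5/63 + 19/504 = 59/504
P(Z=0 | obs) = 5/63 / 59/504 = 40/59
P(Z=1 | obs) = 19/504 / 59/504 = 19/59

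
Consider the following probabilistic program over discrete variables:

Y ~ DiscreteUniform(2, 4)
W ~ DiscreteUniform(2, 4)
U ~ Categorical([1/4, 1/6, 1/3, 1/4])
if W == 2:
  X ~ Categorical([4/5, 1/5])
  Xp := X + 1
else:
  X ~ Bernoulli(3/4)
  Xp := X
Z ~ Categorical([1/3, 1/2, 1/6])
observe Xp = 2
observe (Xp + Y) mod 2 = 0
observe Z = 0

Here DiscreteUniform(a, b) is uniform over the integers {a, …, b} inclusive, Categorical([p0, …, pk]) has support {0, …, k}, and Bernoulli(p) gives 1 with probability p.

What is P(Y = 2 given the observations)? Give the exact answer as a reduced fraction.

Enumerate traces; 8 have nonzero weight after conditioning:
  (Y=2, W=2, U=0, X=1, Z=0) weight 1/540
  (Y=2, W=2, U=1, X=1, Z=0) weight 1/810
  (Y=2, W=2, U=2, X=1, Z=0) weight 1/405
  (Y=2, W=2, U=3, X=1, Z=0) weight 1/540
  (Y=4, W=2, U=0, X=1, Z=0) weight 1/540
  (Y=4, W=2, U=1, X=1, Z=0) weight 1/810
  (Y=4, W=2, U=2, X=1, Z=0) weight 1/405
  (Y=4, W=2, U=3, X=1, Z=0) weight 1/540
Group by Y:
  weight(Y=2) = 1/135
  weight(Y=4) = 1/135
Total weight = 1/135 + 1/135 = 2/135
P(Y=2 | obs) = 1/135 / 2/135 = 1/2
P(Y=4 | obs) = 1/135 / 2/135 = 1/2

P(Y = 2 | obs) = 1/2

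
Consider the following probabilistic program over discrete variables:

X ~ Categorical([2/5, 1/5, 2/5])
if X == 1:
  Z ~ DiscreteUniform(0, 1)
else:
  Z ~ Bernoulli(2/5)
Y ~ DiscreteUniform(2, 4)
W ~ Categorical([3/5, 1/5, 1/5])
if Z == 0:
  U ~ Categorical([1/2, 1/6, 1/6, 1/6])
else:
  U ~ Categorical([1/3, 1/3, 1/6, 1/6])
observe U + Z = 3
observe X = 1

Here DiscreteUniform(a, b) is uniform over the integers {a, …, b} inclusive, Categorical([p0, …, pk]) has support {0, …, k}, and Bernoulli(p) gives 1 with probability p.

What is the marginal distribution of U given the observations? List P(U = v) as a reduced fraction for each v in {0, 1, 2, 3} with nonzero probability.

Enumerate traces; 18 have nonzero weight after conditioning:
  (X=1, Z=0, Y=2, W=0, U=3) weight 1/300
  (X=1, Z=0, Y=2, W=1, U=3) weight 1/900
  (X=1, Z=0, Y=2, W=2, U=3) weight 1/900
  (X=1, Z=0, Y=3, W=0, U=3) weight 1/300
  (X=1, Z=0, Y=3, W=1, U=3) weight 1/900
  (X=1, Z=0, Y=3, W=2, U=3) weight 1/900
  (X=1, Z=0, Y=4, W=0, U=3) weight 1/300
  (X=1, Z=0, Y=4, W=1, U=3) weight 1/900
  (X=1, Z=1, Y=2, W=0, U=2) weight 1/300
  … 9 more
Group by U:
  weight(U=2) = 1/60
  weight(U=3) = 1/60
Total weight = 1/60 + 1/60 = 1/30
P(U=2 | obs) = 1/60 / 1/30 = 1/2
P(U=3 | obs) = 1/60 / 1/30 = 1/2

P(U=2) = 1/2, P(U=3) = 1/2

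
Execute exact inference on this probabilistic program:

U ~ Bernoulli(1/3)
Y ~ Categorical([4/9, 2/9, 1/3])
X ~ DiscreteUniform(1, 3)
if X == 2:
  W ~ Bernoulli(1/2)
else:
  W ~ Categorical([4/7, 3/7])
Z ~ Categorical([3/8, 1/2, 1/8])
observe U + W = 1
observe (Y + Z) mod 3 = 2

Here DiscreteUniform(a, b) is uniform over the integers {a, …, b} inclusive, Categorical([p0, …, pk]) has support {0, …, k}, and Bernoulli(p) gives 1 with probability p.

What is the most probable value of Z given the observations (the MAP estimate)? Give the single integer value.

argmax_v P(Z = v | obs) = 0

Enumerate traces; 18 have nonzero weight after conditioning:
  (U=0, Y=0, X=1, W=1, Z=2) weight 1/189
  (U=0, Y=0, X=2, W=1, Z=2) weight 1/162
  (U=0, Y=0, X=3, W=1, Z=2) weight 1/189
  (U=0, Y=1, X=1, W=1, Z=1) weight 2/189
  (U=0, Y=1, X=2, W=1, Z=1) weight 1/81
  (U=0, Y=1, X=3, W=1, Z=1) weight 2/189
  (U=0, Y=2, X=1, W=1, Z=0) weight 1/84
  (U=0, Y=2, X=2, W=1, Z=0) weight 1/72
  … 10 more
Group by Z:
  weight(Z=0) = 61/1008
  weight(Z=1) = 61/1134
  weight(Z=2) = 61/2268
Total weight = 61/1008 + 61/1134 + 61/2268 = 61/432
P(Z=0 | obs) = 61/1008 / 61/432 = 3/7
P(Z=1 | obs) = 61/1134 / 61/432 = 8/21
P(Z=2 | obs) = 61/2268 / 61/432 = 4/21
argmax = 0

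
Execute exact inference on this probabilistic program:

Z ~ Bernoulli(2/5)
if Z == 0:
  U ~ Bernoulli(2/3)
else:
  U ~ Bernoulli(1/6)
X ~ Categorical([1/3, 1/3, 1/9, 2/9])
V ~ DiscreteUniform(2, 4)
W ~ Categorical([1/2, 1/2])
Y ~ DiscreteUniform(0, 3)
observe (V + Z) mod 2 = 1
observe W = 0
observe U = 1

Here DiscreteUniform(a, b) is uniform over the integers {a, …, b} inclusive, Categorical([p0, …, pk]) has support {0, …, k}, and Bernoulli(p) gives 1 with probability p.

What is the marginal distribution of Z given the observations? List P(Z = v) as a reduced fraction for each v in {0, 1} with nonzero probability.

Enumerate traces; 48 have nonzero weight after conditioning:
  (Z=0, U=1, X=0, V=3, W=0, Y=0) weight 1/180
  (Z=0, U=1, X=0, V=3, W=0, Y=1) weight 1/180
  (Z=0, U=1, X=0, V=3, W=0, Y=2) weight 1/180
  (Z=0, U=1, X=0, V=3, W=0, Y=3) weight 1/180
  (Z=0, U=1, X=1, V=3, W=0, Y=0) weight 1/180
  (Z=0, U=1, X=1, V=3, W=0, Y=1) weight 1/180
  (Z=0, U=1, X=1, V=3, W=0, Y=2) weight 1/180
  (Z=0, U=1, X=1, V=3, W=0, Y=3) weight 1/180
  (Z=1, U=1, X=0, V=2, W=0, Y=0) weight 1/1080
  … 39 more
Group by Z:
  weight(Z=0) = 1/15
  weight(Z=1) = 1/45
Total weight = 1/15 + 1/45 = 4/45
P(Z=0 | obs) = 1/15 / 4/45 = 3/4
P(Z=1 | obs) = 1/45 / 4/45 = 1/4

P(Z=0) = 3/4, P(Z=1) = 1/4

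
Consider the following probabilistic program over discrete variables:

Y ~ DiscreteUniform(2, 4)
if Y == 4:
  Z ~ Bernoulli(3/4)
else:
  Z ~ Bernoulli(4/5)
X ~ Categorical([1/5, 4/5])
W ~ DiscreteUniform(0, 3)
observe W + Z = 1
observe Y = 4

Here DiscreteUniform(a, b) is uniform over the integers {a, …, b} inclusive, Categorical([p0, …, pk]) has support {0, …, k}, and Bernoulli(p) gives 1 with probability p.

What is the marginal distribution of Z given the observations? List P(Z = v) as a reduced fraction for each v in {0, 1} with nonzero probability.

P(Z=0) = 1/4, P(Z=1) = 3/4

Enumerate traces; 4 have nonzero weight after conditioning:
  (Y=4, Z=0, X=0, W=1) weight 1/240
  (Y=4, Z=0, X=1, W=1) weight 1/60
  (Y=4, Z=1, X=0, W=0) weight 1/80
  (Y=4, Z=1, X=1, W=0) weight 1/20
Group by Z:
  weight(Z=0) = 1/48
  weight(Z=1) = 1/16
Total weight = 1/48 + 1/16 = 1/12
P(Z=0 | obs) = 1/48 / 1/12 = 1/4
P(Z=1 | obs) = 1/16 / 1/12 = 3/4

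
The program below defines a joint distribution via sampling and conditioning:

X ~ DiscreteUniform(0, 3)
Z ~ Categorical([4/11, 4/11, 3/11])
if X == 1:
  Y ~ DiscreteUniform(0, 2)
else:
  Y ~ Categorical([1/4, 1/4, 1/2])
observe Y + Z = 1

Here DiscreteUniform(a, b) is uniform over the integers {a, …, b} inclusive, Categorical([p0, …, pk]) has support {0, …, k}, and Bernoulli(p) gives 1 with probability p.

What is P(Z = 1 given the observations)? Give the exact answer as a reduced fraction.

Enumerate traces; 8 have nonzero weight after conditioning:
  (X=0, Z=0, Y=1) weight 1/44
  (X=0, Z=1, Y=0) weight 1/44
  (X=1, Z=0, Y=1) weight 1/33
  (X=1, Z=1, Y=0) weight 1/33
  (X=2, Z=0, Y=1) weight 1/44
  (X=2, Z=1, Y=0) weight 1/44
  (X=3, Z=0, Y=1) weight 1/44
  (X=3, Z=1, Y=0) weight 1/44
Group by Z:
  weight(Z=0) = 13/132
  weight(Z=1) = 13/132
Total weight = 13/132 + 13/132 = 13/66
P(Z=0 | obs) = 13/132 / 13/66 = 1/2
P(Z=1 | obs) = 13/132 / 13/66 = 1/2

P(Z = 1 | obs) = 1/2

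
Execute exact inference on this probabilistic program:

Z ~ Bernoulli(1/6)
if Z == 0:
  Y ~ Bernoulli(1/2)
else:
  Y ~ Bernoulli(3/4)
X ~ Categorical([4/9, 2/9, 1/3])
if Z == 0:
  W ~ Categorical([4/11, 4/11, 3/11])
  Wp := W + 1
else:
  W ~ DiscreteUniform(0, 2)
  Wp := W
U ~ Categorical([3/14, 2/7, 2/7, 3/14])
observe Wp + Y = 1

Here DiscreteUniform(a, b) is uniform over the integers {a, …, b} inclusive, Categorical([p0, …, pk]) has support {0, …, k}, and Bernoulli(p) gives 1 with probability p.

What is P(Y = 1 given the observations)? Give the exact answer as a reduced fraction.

Enumerate traces; 36 have nonzero weight after conditioning:
  (Z=0, Y=0, X=0, W=0, U=0) weight 10/693
  (Z=0, Y=0, X=0, W=0, U=1) weight 40/2079
  (Z=0, Y=0, X=0, W=0, U=2) weight 40/2079
  (Z=0, Y=0, X=0, W=0, U=3) weight 10/693
  (Z=0, Y=0, X=1, W=0, U=0) weight 5/693
  (Z=0, Y=0, X=1, W=0, U=1) weight 20/2079
  (Z=0, Y=0, X=1, W=0, U=2) weight 20/2079
  (Z=0, Y=0, X=1, W=0, U=3) weight 5/693
  (Z=1, Y=1, X=0, W=0, U=0) weight 1/252
  … 27 more
Group by Y:
  weight(Y=0) = 131/792
  weight(Y=1) = 1/24
Total weight = 131/792 + 1/24 = 41/198
P(Y=0 | obs) = 131/792 / 41/198 = 131/164
P(Y=1 | obs) = 1/24 / 41/198 = 33/164

P(Y = 1 | obs) = 33/164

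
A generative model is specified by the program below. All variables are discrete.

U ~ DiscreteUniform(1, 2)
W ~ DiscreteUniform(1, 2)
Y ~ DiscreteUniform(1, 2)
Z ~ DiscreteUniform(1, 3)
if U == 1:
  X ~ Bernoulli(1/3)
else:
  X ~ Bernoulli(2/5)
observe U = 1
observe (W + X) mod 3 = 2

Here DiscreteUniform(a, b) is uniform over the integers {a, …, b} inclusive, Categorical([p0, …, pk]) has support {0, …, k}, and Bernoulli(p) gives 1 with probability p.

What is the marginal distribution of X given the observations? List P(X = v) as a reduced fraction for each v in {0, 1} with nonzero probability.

Enumerate traces; 12 have nonzero weight after conditioning:
  (U=1, W=1, Y=1, Z=1, X=1) weight 1/72
  (U=1, W=1, Y=1, Z=2, X=1) weight 1/72
  (U=1, W=1, Y=1, Z=3, X=1) weight 1/72
  (U=1, W=1, Y=2, Z=1, X=1) weight 1/72
  (U=1, W=1, Y=2, Z=2, X=1) weight 1/72
  (U=1, W=1, Y=2, Z=3, X=1) weight 1/72
  (U=1, W=2, Y=1, Z=1, X=0) weight 1/36
  (U=1, W=2, Y=1, Z=2, X=0) weight 1/36
  … 4 more
Group by X:
  weight(X=0) = 1/6
  weight(X=1) = 1/12
Total weight = 1/6 + 1/12 = 1/4
P(X=0 | obs) = 1/6 / 1/4 = 2/3
P(X=1 | obs) = 1/12 / 1/4 = 1/3

P(X=0) = 2/3, P(X=1) = 1/3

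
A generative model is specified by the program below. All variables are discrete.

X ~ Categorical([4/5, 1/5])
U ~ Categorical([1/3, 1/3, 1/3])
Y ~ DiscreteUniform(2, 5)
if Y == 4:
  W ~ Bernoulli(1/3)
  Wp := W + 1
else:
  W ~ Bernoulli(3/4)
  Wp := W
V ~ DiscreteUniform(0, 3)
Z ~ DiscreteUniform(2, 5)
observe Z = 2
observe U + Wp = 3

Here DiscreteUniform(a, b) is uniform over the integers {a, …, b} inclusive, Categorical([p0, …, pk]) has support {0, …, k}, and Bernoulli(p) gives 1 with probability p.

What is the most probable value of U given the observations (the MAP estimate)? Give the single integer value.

Enumerate traces; 40 have nonzero weight after conditioning:
  (X=0, U=1, Y=4, W=1, V=0, Z=2) weight 1/720
  (X=0, U=1, Y=4, W=1, V=1, Z=2) weight 1/720
  (X=0, U=1, Y=4, W=1, V=2, Z=2) weight 1/720
  (X=0, U=1, Y=4, W=1, V=3, Z=2) weight 1/720
  (X=0, U=2, Y=2, W=1, V=0, Z=2) weight 1/320
  (X=0, U=2, Y=2, W=1, V=1, Z=2) weight 1/320
  (X=0, U=2, Y=2, W=1, V=2, Z=2) weight 1/320
  (X=0, U=2, Y=2, W=1, V=3, Z=2) weight 1/320
  … 32 more
Group by U:
  weight(U=1) = 1/144
  weight(U=2) = 35/576
Total weight = 1/144 + 35/576 = 13/192
P(U=1 | obs) = 1/144 / 13/192 = 4/39
P(U=2 | obs) = 35/576 / 13/192 = 35/39
argmax = 2

argmax_v P(U = v | obs) = 2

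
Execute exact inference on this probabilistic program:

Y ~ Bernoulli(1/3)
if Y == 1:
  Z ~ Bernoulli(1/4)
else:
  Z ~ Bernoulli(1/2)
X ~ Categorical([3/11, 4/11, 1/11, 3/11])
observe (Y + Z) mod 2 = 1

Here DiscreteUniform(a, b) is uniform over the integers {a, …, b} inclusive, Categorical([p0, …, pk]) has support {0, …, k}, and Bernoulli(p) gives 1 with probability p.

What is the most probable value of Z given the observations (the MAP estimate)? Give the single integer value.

Enumerate traces; 8 have nonzero weight after conditioning:
  (Y=0, Z=1, X=0) weight 1/11
  (Y=0, Z=1, X=1) weight 4/33
  (Y=0, Z=1, X=2) weight 1/33
  (Y=0, Z=1, X=3) weight 1/11
  (Y=1, Z=0, X=0) weight 3/44
  (Y=1, Z=0, X=1) weight 1/11
  (Y=1, Z=0, X=2) weight 1/44
  (Y=1, Z=0, X=3) weight 3/44
Group by Z:
  weight(Z=0) = 1/4
  weight(Z=1) = 1/3
Total weight = 1/4 + 1/3 = 7/12
P(Z=0 | obs) = 1/4 / 7/12 = 3/7
P(Z=1 | obs) = 1/3 / 7/12 = 4/7
argmax = 1

argmax_v P(Z = v | obs) = 1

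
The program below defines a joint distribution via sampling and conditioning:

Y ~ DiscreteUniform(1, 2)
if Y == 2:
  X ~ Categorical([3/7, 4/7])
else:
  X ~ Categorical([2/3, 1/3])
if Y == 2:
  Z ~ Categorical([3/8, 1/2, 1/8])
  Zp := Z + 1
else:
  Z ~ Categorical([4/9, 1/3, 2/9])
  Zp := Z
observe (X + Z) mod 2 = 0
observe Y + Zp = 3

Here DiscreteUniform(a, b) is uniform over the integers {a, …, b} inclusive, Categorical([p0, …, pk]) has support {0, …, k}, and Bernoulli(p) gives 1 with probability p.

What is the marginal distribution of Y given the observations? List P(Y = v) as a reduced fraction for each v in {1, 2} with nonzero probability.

Enumerate traces; 2 have nonzero weight after conditioning:
  (Y=1, X=0, Z=2) weight 2/27
  (Y=2, X=0, Z=0) weight 9/112
Group by Y:
  weight(Y=1) = 2/27
  weight(Y=2) = 9/112
Total weight = 2/27 + 9/112 = 467/3024
P(Y=1 | obs) = 2/27 / 467/3024 = 224/467
P(Y=2 | obs) = 9/112 / 467/3024 = 243/467

P(Y=1) = 224/467, P(Y=2) = 243/467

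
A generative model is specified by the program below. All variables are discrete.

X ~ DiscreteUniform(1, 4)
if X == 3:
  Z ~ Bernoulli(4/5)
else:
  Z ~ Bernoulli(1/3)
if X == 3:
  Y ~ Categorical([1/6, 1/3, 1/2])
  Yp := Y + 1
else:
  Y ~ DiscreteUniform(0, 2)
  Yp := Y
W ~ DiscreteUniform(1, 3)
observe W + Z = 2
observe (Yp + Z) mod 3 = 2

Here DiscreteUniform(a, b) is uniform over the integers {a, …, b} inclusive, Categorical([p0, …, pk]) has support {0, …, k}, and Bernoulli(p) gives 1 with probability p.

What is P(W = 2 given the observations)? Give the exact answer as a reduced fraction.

P(W = 2 | obs) = 11/18

Enumerate traces; 8 have nonzero weight after conditioning:
  (X=1, Z=0, Y=2, W=2) weight 1/54
  (X=1, Z=1, Y=1, W=1) weight 1/108
  (X=2, Z=0, Y=2, W=2) weight 1/54
  (X=2, Z=1, Y=1, W=1) weight 1/108
  (X=3, Z=0, Y=1, W=2) weight 1/180
  (X=3, Z=1, Y=0, W=1) weight 1/90
  (X=4, Z=0, Y=2, W=2) weight 1/54
  (X=4, Z=1, Y=1, W=1) weight 1/108
Group by W:
  weight(W=1) = 7/180
  weight(W=2) = 11/180
Total weight = 7/180 + 11/180 = 1/10
P(W=1 | obs) = 7/180 / 1/10 = 7/18
P(W=2 | obs) = 11/180 / 1/10 = 11/18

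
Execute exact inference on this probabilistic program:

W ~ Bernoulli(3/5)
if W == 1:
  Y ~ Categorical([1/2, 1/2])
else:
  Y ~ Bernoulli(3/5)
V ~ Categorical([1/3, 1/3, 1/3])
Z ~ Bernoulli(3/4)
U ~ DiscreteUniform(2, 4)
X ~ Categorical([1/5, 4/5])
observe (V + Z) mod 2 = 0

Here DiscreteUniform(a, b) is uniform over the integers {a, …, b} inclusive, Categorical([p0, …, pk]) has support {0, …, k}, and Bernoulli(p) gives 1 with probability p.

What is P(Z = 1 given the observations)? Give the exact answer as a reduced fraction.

Enumerate traces; 72 have nonzero weight after conditioning:
  (W=0, Y=0, V=0, Z=0, U=2, X=0) weight 1/1125
  (W=0, Y=0, V=0, Z=0, U=2, X=1) weight 4/1125
  (W=0, Y=0, V=0, Z=0, U=3, X=0) weight 1/1125
  (W=0, Y=0, V=0, Z=0, U=3, X=1) weight 4/1125
  (W=0, Y=0, V=0, Z=0, U=4, X=0) weight 1/1125
  (W=0, Y=0, V=0, Z=0, U=4, X=1) weight 4/1125
  (W=0, Y=0, V=1, Z=1, U=2, X=0) weight 1/375
  (W=0, Y=0, V=1, Z=1, U=2, X=1) weight 4/375
  … 64 more
Group by Z:
  weight(Z=0) = 1/6
  weight(Z=1) = 1/4
Total weight = 1/6 + 1/4 = 5/12
P(Z=0 | obs) = 1/6 / 5/12 = 2/5
P(Z=1 | obs) = 1/4 / 5/12 = 3/5

P(Z = 1 | obs) = 3/5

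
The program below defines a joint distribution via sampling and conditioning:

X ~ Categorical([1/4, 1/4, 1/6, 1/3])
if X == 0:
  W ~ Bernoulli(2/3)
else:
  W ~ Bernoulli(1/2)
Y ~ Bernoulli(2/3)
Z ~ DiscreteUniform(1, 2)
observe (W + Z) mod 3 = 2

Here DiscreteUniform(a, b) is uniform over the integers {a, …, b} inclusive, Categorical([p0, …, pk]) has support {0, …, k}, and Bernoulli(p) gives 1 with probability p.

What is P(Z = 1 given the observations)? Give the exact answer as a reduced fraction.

P(Z = 1 | obs) = 13/24

Enumerate traces; 16 have nonzero weight after conditioning:
  (X=0, W=0, Y=0, Z=2) weight 1/72
  (X=0, W=0, Y=1, Z=2) weight 1/36
  (X=0, W=1, Y=0, Z=1) weight 1/36
  (X=0, W=1, Y=1, Z=1) weight 1/18
  (X=1, W=0, Y=0, Z=2) weight 1/48
  (X=1, W=0, Y=1, Z=2) weight 1/24
  (X=1, W=1, Y=0, Z=1) weight 1/48
  (X=1, W=1, Y=1, Z=1) weight 1/24
  … 8 more
Group by Z:
  weight(Z=1) = 13/48
  weight(Z=2) = 11/48
Total weight = 13/48 + 11/48 = 1/2
P(Z=1 | obs) = 13/48 / 1/2 = 13/24
P(Z=2 | obs) = 11/48 / 1/2 = 11/24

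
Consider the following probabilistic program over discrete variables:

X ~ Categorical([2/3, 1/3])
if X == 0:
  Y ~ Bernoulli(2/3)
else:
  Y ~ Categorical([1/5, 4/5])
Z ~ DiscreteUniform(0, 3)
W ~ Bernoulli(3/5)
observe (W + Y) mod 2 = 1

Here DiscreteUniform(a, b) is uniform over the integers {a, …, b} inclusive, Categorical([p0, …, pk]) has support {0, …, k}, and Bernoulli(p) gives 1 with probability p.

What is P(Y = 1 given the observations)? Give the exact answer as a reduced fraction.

P(Y = 1 | obs) = 64/103

Enumerate traces; 16 have nonzero weight after conditioning:
  (X=0, Y=0, Z=0, W=1) weight 1/30
  (X=0, Y=0, Z=1, W=1) weight 1/30
  (X=0, Y=0, Z=2, W=1) weight 1/30
  (X=0, Y=0, Z=3, W=1) weight 1/30
  (X=0, Y=1, Z=0, W=0) weight 2/45
  (X=0, Y=1, Z=1, W=0) weight 2/45
  (X=0, Y=1, Z=2, W=0) weight 2/45
  (X=0, Y=1, Z=3, W=0) weight 2/45
  … 8 more
Group by Y:
  weight(Y=0) = 13/75
  weight(Y=1) = 64/225
Total weight = 13/75 + 64/225 = 103/225
P(Y=0 | obs) = 13/75 / 103/225 = 39/103
P(Y=1 | obs) = 64/225 / 103/225 = 64/103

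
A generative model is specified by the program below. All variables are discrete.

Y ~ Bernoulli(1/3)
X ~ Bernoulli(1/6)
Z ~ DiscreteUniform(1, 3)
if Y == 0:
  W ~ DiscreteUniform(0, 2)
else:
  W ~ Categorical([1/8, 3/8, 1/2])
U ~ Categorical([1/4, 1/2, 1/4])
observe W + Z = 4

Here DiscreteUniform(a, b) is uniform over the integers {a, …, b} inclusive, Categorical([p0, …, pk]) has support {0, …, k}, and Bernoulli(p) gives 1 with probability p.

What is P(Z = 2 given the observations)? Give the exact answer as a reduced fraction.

P(Z = 2 | obs) = 28/53

Enumerate traces; 24 have nonzero weight after conditioning:
  (Y=0, X=0, Z=2, W=2, U=0) weight 5/324
  (Y=0, X=0, Z=2, W=2, U=1) weight 5/162
  (Y=0, X=0, Z=2, W=2, U=2) weight 5/324
  (Y=0, X=0, Z=3, W=1, U=0) weight 5/324
  (Y=0, X=0, Z=3, W=1, U=1) weight 5/162
  (Y=0, X=0, Z=3, W=1, U=2) weight 5/324
  (Y=0, X=1, Z=2, W=2, U=0) weight 1/324
  (Y=0, X=1, Z=2, W=2, U=1) weight 1/162
  … 16 more
Group by Z:
  weight(Z=2) = 7/54
  weight(Z=3) = 25/216
Total weight = 7/54 + 25/216 = 53/216
P(Z=2 | obs) = 7/54 / 53/216 = 28/53
P(Z=3 | obs) = 25/216 / 53/216 = 25/53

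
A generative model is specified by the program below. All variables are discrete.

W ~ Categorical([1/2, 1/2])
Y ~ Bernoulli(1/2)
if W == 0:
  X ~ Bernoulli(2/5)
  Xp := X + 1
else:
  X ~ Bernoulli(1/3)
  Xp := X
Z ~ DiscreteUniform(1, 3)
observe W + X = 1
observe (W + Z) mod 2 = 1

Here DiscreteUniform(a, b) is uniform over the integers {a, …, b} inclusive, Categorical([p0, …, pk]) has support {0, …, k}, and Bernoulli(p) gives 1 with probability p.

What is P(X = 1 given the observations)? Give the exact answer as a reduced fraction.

P(X = 1 | obs) = 6/11

Enumerate traces; 6 have nonzero weight after conditioning:
  (W=0, Y=0, X=1, Z=1) weight 1/30
  (W=0, Y=0, X=1, Z=3) weight 1/30
  (W=0, Y=1, X=1, Z=1) weight 1/30
  (W=0, Y=1, X=1, Z=3) weight 1/30
  (W=1, Y=0, X=0, Z=2) weight 1/18
  (W=1, Y=1, X=0, Z=2) weight 1/18
Group by X:
  weight(X=0) = 1/9
  weight(X=1) = 2/15
Total weight = 1/9 + 2/15 = 11/45
P(X=0 | obs) = 1/9 / 11/45 = 5/11
P(X=1 | obs) = 2/15 / 11/45 = 6/11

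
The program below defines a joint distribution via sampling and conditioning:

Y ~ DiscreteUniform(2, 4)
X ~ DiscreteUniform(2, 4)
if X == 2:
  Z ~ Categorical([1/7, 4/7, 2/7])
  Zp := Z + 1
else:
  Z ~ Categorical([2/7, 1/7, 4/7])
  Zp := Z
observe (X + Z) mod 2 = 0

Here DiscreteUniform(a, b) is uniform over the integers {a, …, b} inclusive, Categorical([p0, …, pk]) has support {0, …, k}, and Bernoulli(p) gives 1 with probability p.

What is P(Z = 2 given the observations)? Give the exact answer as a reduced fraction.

P(Z = 2 | obs) = 3/5

Enumerate traces; 15 have nonzero weight after conditioning:
  (Y=2, X=2, Z=0) weight 1/63
  (Y=2, X=2, Z=2) weight 2/63
  (Y=2, X=3, Z=1) weight 1/63
  (Y=2, X=4, Z=0) weight 2/63
  (Y=2, X=4, Z=2) weight 4/63
  (Y=3, X=2, Z=0) weight 1/63
  (Y=3, X=2, Z=2) weight 2/63
  (Y=3, X=3, Z=1) weight 1/63
  … 7 more
Group by Z:
  weight(Z=0) = 1/7
  weight(Z=1) = 1/21
  weight(Z=2) = 2/7
Total weight = 1/7 + 1/21 + 2/7 = 10/21
P(Z=0 | obs) = 1/7 / 10/21 = 3/10
P(Z=1 | obs) = 1/21 / 10/21 = 1/10
P(Z=2 | obs) = 2/7 / 10/21 = 3/5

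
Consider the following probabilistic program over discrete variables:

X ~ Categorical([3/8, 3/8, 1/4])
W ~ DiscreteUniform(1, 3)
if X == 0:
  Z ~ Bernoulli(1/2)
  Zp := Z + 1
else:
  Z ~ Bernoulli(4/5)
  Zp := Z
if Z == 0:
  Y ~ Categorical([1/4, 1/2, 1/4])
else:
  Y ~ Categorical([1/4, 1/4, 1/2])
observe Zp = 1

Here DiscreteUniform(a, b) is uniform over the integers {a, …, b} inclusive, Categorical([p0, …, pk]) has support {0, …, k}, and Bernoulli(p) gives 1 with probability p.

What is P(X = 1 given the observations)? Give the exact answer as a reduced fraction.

Enumerate traces; 27 have nonzero weight after conditioning:
  (X=0, W=1, Z=0, Y=0) weight 1/64
  (X=0, W=1, Z=0, Y=1) weight 1/32
  (X=0, W=1, Z=0, Y=2) weight 1/64
  (X=0, W=2, Z=0, Y=0) weight 1/64
  (X=0, W=2, Z=0, Y=1) weight 1/32
  (X=0, W=2, Z=0, Y=2) weight 1/64
  (X=0, W=3, Z=0, Y=0) weight 1/64
  (X=0, W=3, Z=0, Y=1) weight 1/32
  (X=1, W=1, Z=1, Y=0) weight 1/40
  (X=2, W=1, Z=1, Y=0) weight 1/60
  … 17 more
Group by X:
  weight(X=0) = 3/16
  weight(X=1) = 3/10
  weight(X=2) = 1/5
Total weight = 3/16 + 3/10 + 1/5 = 11/16
P(X=0 | obs) = 3/16 / 11/16 = 3/11
P(X=1 | obs) = 3/10 / 11/16 = 24/55
P(X=2 | obs) = 1/5 / 11/16 = 16/55

P(X = 1 | obs) = 24/55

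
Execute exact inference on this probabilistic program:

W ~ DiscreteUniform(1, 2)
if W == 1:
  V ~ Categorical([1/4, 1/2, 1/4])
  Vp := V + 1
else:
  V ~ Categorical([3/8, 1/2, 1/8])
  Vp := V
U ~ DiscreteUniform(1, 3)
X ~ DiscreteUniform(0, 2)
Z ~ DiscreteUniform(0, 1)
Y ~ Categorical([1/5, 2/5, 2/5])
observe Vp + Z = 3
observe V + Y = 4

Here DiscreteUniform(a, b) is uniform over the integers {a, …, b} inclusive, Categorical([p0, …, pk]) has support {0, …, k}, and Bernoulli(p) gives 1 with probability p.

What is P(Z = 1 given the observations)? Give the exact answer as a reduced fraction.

P(Z = 1 | obs) = 1/3

Enumerate traces; 18 have nonzero weight after conditioning:
  (W=1, V=2, U=1, X=0, Z=0, Y=2) weight 1/360
  (W=1, V=2, U=1, X=1, Z=0, Y=2) weight 1/360
  (W=1, V=2, U=1, X=2, Z=0, Y=2) weight 1/360
  (W=1, V=2, U=2, X=0, Z=0, Y=2) weight 1/360
  (W=1, V=2, U=2, X=1, Z=0, Y=2) weight 1/360
  (W=1, V=2, U=2, X=2, Z=0, Y=2) weight 1/360
  (W=1, V=2, U=3, X=0, Z=0, Y=2) weight 1/360
  (W=1, V=2, U=3, X=1, Z=0, Y=2) weight 1/360
  (W=2, V=2, U=1, X=0, Z=1, Y=2) weight 1/720
  … 9 more
Group by Z:
  weight(Z=0) = 1/40
  weight(Z=1) = 1/80
Total weight = 1/40 + 1/80 = 3/80
P(Z=0 | obs) = 1/40 / 3/80 = 2/3
P(Z=1 | obs) = 1/80 / 3/80 = 1/3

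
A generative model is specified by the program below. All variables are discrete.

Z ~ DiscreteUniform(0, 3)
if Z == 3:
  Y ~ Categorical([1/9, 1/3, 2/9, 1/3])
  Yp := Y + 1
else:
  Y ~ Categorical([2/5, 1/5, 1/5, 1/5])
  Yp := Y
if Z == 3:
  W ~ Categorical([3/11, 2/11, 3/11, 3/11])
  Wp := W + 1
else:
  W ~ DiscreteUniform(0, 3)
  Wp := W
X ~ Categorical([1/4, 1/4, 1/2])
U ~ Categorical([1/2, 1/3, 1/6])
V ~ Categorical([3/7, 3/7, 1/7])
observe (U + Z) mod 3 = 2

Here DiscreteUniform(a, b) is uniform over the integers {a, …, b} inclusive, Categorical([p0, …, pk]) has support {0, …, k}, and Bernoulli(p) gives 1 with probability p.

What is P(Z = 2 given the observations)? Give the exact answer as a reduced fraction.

Enumerate traces; 576 have nonzero weight after conditioning:
  (Z=0, Y=0, W=0, X=0, U=2, V=0) weight 1/2240
  (Z=0, Y=0, W=0, X=0, U=2, V=1) weight 1/2240
  (Z=0, Y=0, W=0, X=0, U=2, V=2) weight 1/6720
  (Z=0, Y=0, W=0, X=1, U=2, V=0) weight 1/2240
  (Z=0, Y=0, W=0, X=1, U=2, V=1) weight 1/2240
  (Z=0, Y=0, W=0, X=1, U=2, V=2) weight 1/6720
  (Z=0, Y=0, W=0, X=2, U=2, V=0) weight 1/1120
  (Z=0, Y=0, W=0, X=2, U=2, V=1) weight 1/1120
  (Z=1, Y=0, W=0, X=0, U=1, V=0) weight 1/1120
  (Z=2, Y=0, W=0, X=0, U=0, V=0) weight 3/2240
  … 566 more
Group by Z:
  weight(Z=0) = 1/24
  weight(Z=1) = 1/12
  weight(Z=2) = 1/8
  weight(Z=3) = 1/24
Total weight = 1/24 + 1/12 + 1/8 + 1/24 = 7/24
P(Z=0 | obs) = 1/24 / 7/24 = 1/7
P(Z=1 | obs) = 1/12 / 7/24 = 2/7
P(Z=2 | obs) = 1/8 / 7/24 = 3/7
P(Z=3 | obs) = 1/24 / 7/24 = 1/7

P(Z = 2 | obs) = 3/7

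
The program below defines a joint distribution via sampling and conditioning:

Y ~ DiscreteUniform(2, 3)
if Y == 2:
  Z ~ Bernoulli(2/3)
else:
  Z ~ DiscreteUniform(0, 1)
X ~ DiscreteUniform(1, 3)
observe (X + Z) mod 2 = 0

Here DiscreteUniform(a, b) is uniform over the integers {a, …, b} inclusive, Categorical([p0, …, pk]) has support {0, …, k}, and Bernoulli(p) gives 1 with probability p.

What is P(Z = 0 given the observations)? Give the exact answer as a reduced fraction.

P(Z = 0 | obs) = 5/19

Enumerate traces; 6 have nonzero weight after conditioning:
  (Y=2, Z=0, X=2) weight 1/18
  (Y=2, Z=1, X=1) weight 1/9
  (Y=2, Z=1, X=3) weight 1/9
  (Y=3, Z=0, X=2) weight 1/12
  (Y=3, Z=1, X=1) weight 1/12
  (Y=3, Z=1, X=3) weight 1/12
Group by Z:
  weight(Z=0) = 5/36
  weight(Z=1) = 7/18
Total weight = 5/36 + 7/18 = 19/36
P(Z=0 | obs) = 5/36 / 19/36 = 5/19
P(Z=1 | obs) = 7/18 / 19/36 = 14/19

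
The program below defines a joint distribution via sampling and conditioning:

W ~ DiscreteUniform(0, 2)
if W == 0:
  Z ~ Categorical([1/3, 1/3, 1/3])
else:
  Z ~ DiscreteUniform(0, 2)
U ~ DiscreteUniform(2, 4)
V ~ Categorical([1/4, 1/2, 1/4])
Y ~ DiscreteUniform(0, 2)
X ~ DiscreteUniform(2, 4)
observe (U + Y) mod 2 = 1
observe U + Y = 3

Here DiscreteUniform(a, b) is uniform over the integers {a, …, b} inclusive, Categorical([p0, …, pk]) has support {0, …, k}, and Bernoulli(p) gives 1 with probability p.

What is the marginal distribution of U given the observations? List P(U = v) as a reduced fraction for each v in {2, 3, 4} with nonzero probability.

Enumerate traces; 162 have nonzero weight after conditioning:
  (W=0, Z=0, U=2, V=0, Y=1, X=2) weight 1/972
  (W=0, Z=0, U=2, V=0, Y=1, X=3) weight 1/972
  (W=0, Z=0, U=2, V=0, Y=1, X=4) weight 1/972
  (W=0, Z=0, U=2, V=1, Y=1, X=2) weight 1/486
  (W=0, Z=0, U=2, V=1, Y=1, X=3) weight 1/486
  (W=0, Z=0, U=2, V=1, Y=1, X=4) weight 1/486
  (W=0, Z=0, U=2, V=2, Y=1, X=2) weight 1/972
  (W=0, Z=0, U=2, V=2, Y=1, X=3) weight 1/972
  (W=0, Z=0, U=3, V=0, Y=0, X=2) weight 1/972
  … 153 more
Group by U:
  weight(U=2) = 1/9
  weight(U=3) = 1/9
Total weight = 1/9 + 1/9 = 2/9
P(U=2 | obs) = 1/9 / 2/9 = 1/2
P(U=3 | obs) = 1/9 / 2/9 = 1/2

P(U=2) = 1/2, P(U=3) = 1/2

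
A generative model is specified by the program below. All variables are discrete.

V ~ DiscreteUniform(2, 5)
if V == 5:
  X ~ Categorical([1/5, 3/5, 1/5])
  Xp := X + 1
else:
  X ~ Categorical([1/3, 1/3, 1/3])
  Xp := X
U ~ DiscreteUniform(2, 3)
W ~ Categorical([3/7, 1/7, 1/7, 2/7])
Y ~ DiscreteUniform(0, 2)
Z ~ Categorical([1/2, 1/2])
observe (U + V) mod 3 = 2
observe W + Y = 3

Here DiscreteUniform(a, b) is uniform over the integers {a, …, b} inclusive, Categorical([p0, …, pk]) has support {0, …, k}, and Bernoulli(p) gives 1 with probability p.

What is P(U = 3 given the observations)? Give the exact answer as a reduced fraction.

Enumerate traces; 54 have nonzero weight after conditioning:
  (V=2, X=0, U=3, W=1, Y=2, Z=0) weight 1/1008
  (V=2, X=0, U=3, W=1, Y=2, Z=1) weight 1/1008
  (V=2, X=0, U=3, W=2, Y=1, Z=0) weight 1/1008
  (V=2, X=0, U=3, W=2, Y=1, Z=1) weight 1/1008
  (V=2, X=0, U=3, W=3, Y=0, Z=0) weight 1/504
  (V=2, X=0, U=3, W=3, Y=0, Z=1) weight 1/504
  (V=2, X=1, U=3, W=1, Y=2, Z=0) weight 1/1008
  (V=2, X=1, U=3, W=1, Y=2, Z=1) weight 1/1008
  (V=3, X=0, U=2, W=1, Y=2, Z=0) weight 1/1008
  … 45 more
Group by U:
  weight(U=2) = 1/42
  weight(U=3) = 1/21
Total weight = 1/42 + 1/21 = 1/14
P(U=2 | obs) = 1/42 / 1/14 = 1/3
P(U=3 | obs) = 1/21 / 1/14 = 2/3

P(U = 3 | obs) = 2/3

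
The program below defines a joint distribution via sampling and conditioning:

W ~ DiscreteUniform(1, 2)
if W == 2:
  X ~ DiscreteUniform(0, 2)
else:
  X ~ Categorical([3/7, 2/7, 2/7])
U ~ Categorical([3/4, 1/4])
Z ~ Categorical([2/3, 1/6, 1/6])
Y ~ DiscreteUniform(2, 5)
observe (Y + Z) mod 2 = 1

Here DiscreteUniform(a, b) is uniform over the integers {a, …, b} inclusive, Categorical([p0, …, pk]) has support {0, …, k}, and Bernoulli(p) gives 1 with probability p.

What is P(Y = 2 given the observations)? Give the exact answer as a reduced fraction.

Enumerate traces; 72 have nonzero weight after conditioning:
  (W=1, X=0, U=0, Z=0, Y=3) weight 3/112
  (W=1, X=0, U=0, Z=0, Y=5) weight 3/112
  (W=1, X=0, U=0, Z=1, Y=2) weight 3/448
  (W=1, X=0, U=0, Z=1, Y=4) weight 3/448
  (W=1, X=0, U=0, Z=2, Y=3) weight 3/448
  (W=1, X=0, U=0, Z=2, Y=5) weight 3/448
  (W=1, X=0, U=1, Z=0, Y=3) weight 1/112
  (W=1, X=0, U=1, Z=0, Y=5) weight 1/112
  … 64 more
Group by Y:
  weight(Y=2) = 1/24
  weight(Y=3) = 5/24
  weight(Y=4) = 1/24
  weight(Y=5) = 5/24
Total weight = 1/24 + 5/24 + 1/24 + 5/24 = 1/2
P(Y=2 | obs) = 1/24 / 1/2 = 1/12
P(Y=3 | obs) = 5/24 / 1/2 = 5/12
P(Y=4 | obs) = 1/24 / 1/2 = 1/12
P(Y=5 | obs) = 5/24 / 1/2 = 5/12

P(Y = 2 | obs) = 1/12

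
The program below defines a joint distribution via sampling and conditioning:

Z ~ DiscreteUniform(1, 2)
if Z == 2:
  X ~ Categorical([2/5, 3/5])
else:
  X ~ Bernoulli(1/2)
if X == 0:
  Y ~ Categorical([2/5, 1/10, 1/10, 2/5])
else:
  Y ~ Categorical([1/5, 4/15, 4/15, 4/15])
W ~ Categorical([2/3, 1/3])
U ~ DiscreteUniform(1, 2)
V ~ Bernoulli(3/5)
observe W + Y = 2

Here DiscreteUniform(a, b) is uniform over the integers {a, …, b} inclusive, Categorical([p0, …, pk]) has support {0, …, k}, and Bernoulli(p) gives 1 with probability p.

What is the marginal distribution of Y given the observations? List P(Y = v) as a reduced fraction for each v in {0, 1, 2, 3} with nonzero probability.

Enumerate traces; 32 have nonzero weight after conditioning:
  (Z=1, X=0, Y=1, W=1, U=1, V=0) weight 1/600
  (Z=1, X=0, Y=1, W=1, U=1, V=1) weight 1/400
  (Z=1, X=0, Y=1, W=1, U=2, V=0) weight 1/600
  (Z=1, X=0, Y=1, W=1, U=2, V=1) weight 1/400
  (Z=1, X=0, Y=2, W=0, U=1, V=0) weight 1/300
  (Z=1, X=0, Y=2, W=0, U=1, V=1) weight 1/200
  (Z=1, X=0, Y=2, W=0, U=2, V=0) weight 1/300
  (Z=1, X=0, Y=2, W=0, U=2, V=1) weight 1/200
  … 24 more
Group by Y:
  weight(Y=1) = 23/360
  weight(Y=2) = 23/180
Total weight = 23/360 + 23/180 = 23/120
P(Y=1 | obs) = 23/360 / 23/120 = 1/3
P(Y=2 | obs) = 23/180 / 23/120 = 2/3

P(Y=1) = 1/3, P(Y=2) = 2/3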